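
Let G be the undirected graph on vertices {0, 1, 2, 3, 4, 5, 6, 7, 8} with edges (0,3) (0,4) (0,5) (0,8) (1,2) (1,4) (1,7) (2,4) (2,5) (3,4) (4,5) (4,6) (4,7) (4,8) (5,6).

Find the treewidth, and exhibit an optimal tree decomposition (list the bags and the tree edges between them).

The largest bag has 3 vertices, giving width 2; this decomposition certifies tw(G) ≤ 2. On the other hand G contains the 3-clique {0, 4, 8}. A clique must lie in a single bag of any decomposition, so no decomposition can have width below 2. The upper and lower bounds meet at 2, so that is the treewidth.

Treewidth 2.
Bags: B1 = {0, 4, 5}  B2 = {2, 4, 5}  B3 = {0, 3, 4}  B4 = {0, 4, 8}  B5 = {1, 2, 4}  B6 = {1, 4, 7}  B7 = {4, 5, 6}
Tree: B1–B2, B1–B3, B1–B4, B2–B5, B5–B6, B2–B7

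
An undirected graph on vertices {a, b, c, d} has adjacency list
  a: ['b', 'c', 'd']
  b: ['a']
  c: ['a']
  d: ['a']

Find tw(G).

1

A width-1 tree decomposition is:
Bags: B1 = {a, c}  B2 = {a, d}  B3 = {a, b}
Tree: B1–B2, B1–B3
Every bag has size at most 2, so the width is 2 − 1 = 1 and tw(G) ≤ 1. G has an edge, so its treewidth is at least 1. Hence tw(G) = 1 exactly.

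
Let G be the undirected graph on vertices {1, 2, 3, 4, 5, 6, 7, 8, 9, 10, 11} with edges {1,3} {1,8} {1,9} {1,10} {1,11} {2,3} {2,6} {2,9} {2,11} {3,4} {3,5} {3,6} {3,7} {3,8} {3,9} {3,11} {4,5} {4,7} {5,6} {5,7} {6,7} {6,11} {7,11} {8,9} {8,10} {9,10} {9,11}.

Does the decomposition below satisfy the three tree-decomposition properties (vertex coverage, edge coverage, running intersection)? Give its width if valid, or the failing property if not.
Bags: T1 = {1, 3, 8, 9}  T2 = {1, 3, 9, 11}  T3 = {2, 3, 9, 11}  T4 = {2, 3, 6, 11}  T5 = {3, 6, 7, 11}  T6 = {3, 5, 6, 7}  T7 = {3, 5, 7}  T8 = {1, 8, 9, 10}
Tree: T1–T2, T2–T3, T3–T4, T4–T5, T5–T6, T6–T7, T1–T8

A tree decomposition must satisfy three properties: every vertex lies in some bag; for every edge, both endpoints lie together in some bag; and for every vertex, the bags containing it form a connected subtree. Here vertex 4 appears in no bag, so the decomposition is invalid.

No — vertex 4 appears in no bag.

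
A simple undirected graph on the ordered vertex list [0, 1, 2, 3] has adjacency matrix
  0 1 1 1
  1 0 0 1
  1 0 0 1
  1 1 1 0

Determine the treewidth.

2

A width-2 tree decomposition is:
Bags: B1 = {0, 1, 3}  B2 = {0, 2, 3}
Tree: B1–B2
The largest bag has 3 vertices, giving width 2; this decomposition certifies tw(G) ≤ 2. For the lower bound, the 3 vertices {0, 1, 3} are pairwise adjacent, and any tree decomposition puts a clique entirely inside one bag — forcing width ≥ 2. The upper and lower bounds meet at 2, so that is the treewidth.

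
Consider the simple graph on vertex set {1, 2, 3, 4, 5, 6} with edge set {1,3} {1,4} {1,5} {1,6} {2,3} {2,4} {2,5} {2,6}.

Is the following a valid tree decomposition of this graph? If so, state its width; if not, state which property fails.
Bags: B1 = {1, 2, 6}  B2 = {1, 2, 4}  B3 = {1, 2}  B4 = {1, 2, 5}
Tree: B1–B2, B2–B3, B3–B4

A tree decomposition must satisfy three properties: every vertex lies in some bag; for every edge, both endpoints lie together in some bag; and for every vertex, the bags containing it form a connected subtree. Here vertex 3 appears in no bag, so the decomposition is invalid.

No — vertex 3 appears in no bag.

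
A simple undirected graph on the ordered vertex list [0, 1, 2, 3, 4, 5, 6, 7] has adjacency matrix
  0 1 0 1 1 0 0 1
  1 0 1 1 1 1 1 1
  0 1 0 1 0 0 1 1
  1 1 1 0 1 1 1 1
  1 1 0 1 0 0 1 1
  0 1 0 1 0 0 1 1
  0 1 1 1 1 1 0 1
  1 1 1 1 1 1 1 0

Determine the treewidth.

4

A width-4 tree decomposition is:
Bags: B1 = {1, 3, 4, 6, 7}  B2 = {0, 1, 3, 4, 7}  B3 = {1, 2, 3, 6, 7}  B4 = {1, 3, 5, 6, 7}
Tree: B1–B2, B1–B3, B1–B4
The largest bag has 5 vertices, giving width 4; this decomposition certifies tw(G) ≤ 4. Conversely, {0, 1, 3, 4, 7} is a clique of size 5, and the vertices of any clique must share a bag in every tree decomposition; so some bag has ≥ 5 vertices and tw(G) ≥ 4. The upper and lower bounds meet at 4, so that is the treewidth.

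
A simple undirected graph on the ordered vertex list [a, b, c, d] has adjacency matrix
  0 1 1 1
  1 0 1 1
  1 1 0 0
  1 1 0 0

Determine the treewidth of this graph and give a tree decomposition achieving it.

Every bag has size at most 3, so the width is 3 − 1 = 2 and tw(G) ≤ 2. For the lower bound, the 3 vertices {a, b, d} are pairwise adjacent, and any tree decomposition puts a clique entirely inside one bag — forcing width ≥ 2. Therefore the treewidth is 2.

Treewidth 2.
One such decomposition:
Bags: B1 = {a, b, d}  B2 = {a, b, c}
Tree: B1–B2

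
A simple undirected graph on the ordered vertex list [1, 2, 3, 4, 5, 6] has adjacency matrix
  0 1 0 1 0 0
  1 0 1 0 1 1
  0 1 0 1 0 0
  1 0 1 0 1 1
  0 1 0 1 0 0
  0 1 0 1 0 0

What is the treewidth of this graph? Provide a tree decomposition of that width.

Every bag has size at most 3, so the width is 3 − 1 = 2 and tw(G) ≤ 2. Since 2–1–4–5–2 is a cycle in G, G is not acyclic. Forests are exactly the graphs of treewidth ≤ 1, so tw(G) ≥ 2. Hence tw(G) = 2 exactly.

Treewidth 2.
Bags: B1 = {1, 2, 4}  B2 = {2, 4, 5}  B3 = {2, 3, 4}  B4 = {2, 4, 6}
Tree: B1–B2, B2–B3, B3–B4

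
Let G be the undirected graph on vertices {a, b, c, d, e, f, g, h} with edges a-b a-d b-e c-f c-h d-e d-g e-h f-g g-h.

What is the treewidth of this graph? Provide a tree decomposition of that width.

Treewidth 2.
One such decomposition:
Bags: B1 = {a, b, d}  B2 = {b, d, e}  B3 = {d, e, g}  B4 = {e, g, h}  B5 = {f, g, h}  B6 = {c, f, h}
Tree: B1–B2, B2–B3, B3–B4, B4–B5, B5–B6

Each bag holds 3 vertices, so the decomposition has width 2, which upper-bounds the treewidth. Since a–b–e–d–a is a cycle in G, G is not acyclic. Forests are exactly the graphs of treewidth ≤ 1, so tw(G) ≥ 2. Hence tw(G) = 2 exactly.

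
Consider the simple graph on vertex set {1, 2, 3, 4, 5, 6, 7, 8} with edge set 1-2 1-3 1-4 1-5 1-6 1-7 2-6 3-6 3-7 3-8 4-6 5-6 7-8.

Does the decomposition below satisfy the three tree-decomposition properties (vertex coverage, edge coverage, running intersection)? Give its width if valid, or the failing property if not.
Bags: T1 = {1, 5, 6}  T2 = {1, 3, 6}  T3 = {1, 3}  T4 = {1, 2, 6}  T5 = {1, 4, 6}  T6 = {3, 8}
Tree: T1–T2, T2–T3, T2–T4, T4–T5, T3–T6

No — vertex 7 appears in no bag.

A tree decomposition must satisfy three properties: every vertex lies in some bag; for every edge, both endpoints lie together in some bag; and for every vertex, the bags containing it form a connected subtree. Here vertex 7 appears in no bag, so the decomposition is invalid.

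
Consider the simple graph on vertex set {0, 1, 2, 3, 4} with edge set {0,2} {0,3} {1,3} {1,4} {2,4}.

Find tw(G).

A width-2 tree decomposition is:
Bags: B1 = {1, 2, 4}  B2 = {1, 2, 3}  B3 = {0, 2, 3}
Tree: B1–B2, B2–B3
Each bag holds 3 vertices, so the decomposition has width 2, which upper-bounds the treewidth. Since 2–4–1–3–0–2 is a cycle in G, G is not acyclic. Forests are exactly the graphs of treewidth ≤ 1, so tw(G) ≥ 2. Hence tw(G) = 2 exactly.

2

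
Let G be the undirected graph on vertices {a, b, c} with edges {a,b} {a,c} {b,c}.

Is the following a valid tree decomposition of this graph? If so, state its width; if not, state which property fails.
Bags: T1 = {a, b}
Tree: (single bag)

No — vertex c appears in no bag.

A tree decomposition must satisfy three properties: every vertex lies in some bag; for every edge, both endpoints lie together in some bag; and for every vertex, the bags containing it form a connected subtree. Here vertex c appears in no bag, so the decomposition is invalid.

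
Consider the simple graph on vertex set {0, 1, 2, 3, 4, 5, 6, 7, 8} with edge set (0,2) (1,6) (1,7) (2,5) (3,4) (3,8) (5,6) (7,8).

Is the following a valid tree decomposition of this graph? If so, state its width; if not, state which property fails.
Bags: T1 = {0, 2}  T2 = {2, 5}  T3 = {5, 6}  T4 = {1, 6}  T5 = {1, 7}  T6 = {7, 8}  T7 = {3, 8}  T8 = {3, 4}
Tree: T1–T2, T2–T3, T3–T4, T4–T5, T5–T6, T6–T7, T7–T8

Yes; width 1.

Every vertex of G appears in some bag (union = {0, 1, 2, 3, 4, 5, 6, 7, 8}); every edge is covered by a bag; and for each vertex v the set of bags containing v is connected in the bag tree. The decomposition is therefore valid. The largest bag has 2 vertices, so the width is 1.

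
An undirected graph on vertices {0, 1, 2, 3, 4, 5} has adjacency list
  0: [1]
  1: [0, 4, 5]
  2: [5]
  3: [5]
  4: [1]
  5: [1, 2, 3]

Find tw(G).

1

A width-1 tree decomposition is:
Bags: B1 = {1, 5}  B2 = {1, 4}  B3 = {2, 5}  B4 = {0, 1}  B5 = {3, 5}
Tree: B1–B2, B1–B3, B2–B4, B1–B5
Every bag has size at most 2, so the width is 2 − 1 = 1 and tw(G) ≤ 1. G has an edge, so its treewidth is at least 1. Therefore the treewidth is 1.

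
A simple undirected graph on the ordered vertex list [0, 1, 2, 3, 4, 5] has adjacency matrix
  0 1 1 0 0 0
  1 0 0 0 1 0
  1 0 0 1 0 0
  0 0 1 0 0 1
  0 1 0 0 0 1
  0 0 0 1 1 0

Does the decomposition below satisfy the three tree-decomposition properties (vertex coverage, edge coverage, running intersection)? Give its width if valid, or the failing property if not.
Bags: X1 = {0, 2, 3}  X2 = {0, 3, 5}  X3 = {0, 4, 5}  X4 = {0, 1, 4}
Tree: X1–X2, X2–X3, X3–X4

Checking the three conditions: (i) the bags cover all of {0, 1, 2, 3, 4, 5}; (ii) for each edge, some bag contains both endpoints; (iii) the bags containing any fixed vertex form a subtree. All hold, so the decomposition is valid with width 3 − 1 = 2.

Yes; width 2.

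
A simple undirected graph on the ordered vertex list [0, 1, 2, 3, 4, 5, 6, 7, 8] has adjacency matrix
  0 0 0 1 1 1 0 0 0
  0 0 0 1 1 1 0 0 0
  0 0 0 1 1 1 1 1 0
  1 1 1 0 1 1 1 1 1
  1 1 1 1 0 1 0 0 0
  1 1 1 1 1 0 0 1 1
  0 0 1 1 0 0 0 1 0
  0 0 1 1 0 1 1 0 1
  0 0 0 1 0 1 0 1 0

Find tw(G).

3

A width-3 tree decomposition is:
Bags: B1 = {2, 3, 4, 5}  B2 = {0, 3, 4, 5}  B3 = {2, 3, 5, 7}  B4 = {1, 3, 4, 5}  B5 = {2, 3, 6, 7}  B6 = {3, 5, 7, 8}
Tree: B1–B2, B1–B3, B1–B4, B3–B5, B3–B6
Each bag holds 4 vertices, so the decomposition has width 3, which upper-bounds the treewidth. For the lower bound, the 4 vertices {3, 5, 7, 8} are pairwise adjacent, and any tree decomposition puts a clique entirely inside one bag — forcing width ≥ 3. The upper and lower bounds meet at 3, so that is the treewidth.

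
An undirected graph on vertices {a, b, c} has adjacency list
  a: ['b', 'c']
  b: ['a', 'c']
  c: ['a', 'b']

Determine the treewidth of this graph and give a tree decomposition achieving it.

With just one bag of size 3, the width is 3 − 1 = 2, so tw(G) ≤ 2. On the other hand G contains the 3-clique {a, b, c}. A clique must lie in a single bag of any decomposition, so no decomposition can have width below 2. Combining the bounds, tw(G) = 2.

Treewidth 2.
One optimal decomposition is:
Bags: B1 = {a, b, c}
Tree: (single bag)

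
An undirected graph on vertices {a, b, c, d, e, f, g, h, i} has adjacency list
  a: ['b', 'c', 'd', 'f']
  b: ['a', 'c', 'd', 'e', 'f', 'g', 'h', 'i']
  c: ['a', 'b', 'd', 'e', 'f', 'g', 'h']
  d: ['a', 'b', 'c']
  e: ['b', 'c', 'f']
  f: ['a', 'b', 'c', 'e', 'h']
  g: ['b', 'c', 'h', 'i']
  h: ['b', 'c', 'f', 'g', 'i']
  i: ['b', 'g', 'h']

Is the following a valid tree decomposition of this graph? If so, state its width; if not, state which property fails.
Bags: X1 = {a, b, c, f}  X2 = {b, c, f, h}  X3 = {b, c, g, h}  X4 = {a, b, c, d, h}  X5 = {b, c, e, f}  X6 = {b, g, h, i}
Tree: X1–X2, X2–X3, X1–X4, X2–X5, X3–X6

No — bags containing vertex h are not connected in the tree.

A tree decomposition must satisfy three properties: every vertex lies in some bag; for every edge, both endpoints lie together in some bag; and for every vertex, the bags containing it form a connected subtree. Here bags containing vertex h are not connected in the tree, so the decomposition is invalid.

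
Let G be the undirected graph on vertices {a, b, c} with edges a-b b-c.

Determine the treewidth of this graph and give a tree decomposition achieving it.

Every bag has size at most 2, so the width is 2 − 1 = 1 and tw(G) ≤ 1. Any graph with an edge has treewidth ≥ 1, and G has the edge c–b. Hence tw(G) = 1 exactly.

Treewidth 1.
One such decomposition:
Bags: B1 = {b, c}  B2 = {a, b}
Tree: B1–B2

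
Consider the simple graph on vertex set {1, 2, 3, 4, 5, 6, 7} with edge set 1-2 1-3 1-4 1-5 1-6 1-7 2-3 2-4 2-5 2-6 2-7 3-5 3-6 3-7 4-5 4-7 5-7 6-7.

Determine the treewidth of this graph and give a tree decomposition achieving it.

The largest bag has 5 vertices, giving width 4; this decomposition certifies tw(G) ≤ 4. For the lower bound, the 5 vertices {1, 2, 3, 5, 7} are pairwise adjacent, and any tree decomposition puts a clique entirely inside one bag — forcing width ≥ 4. Therefore the treewidth is 4.

Treewidth 4.
One such decomposition:
Bags: B1 = {1, 2, 3, 5, 7}  B2 = {1, 2, 4, 5, 7}  B3 = {1, 2, 3, 6, 7}
Tree: B1–B2, B1–B3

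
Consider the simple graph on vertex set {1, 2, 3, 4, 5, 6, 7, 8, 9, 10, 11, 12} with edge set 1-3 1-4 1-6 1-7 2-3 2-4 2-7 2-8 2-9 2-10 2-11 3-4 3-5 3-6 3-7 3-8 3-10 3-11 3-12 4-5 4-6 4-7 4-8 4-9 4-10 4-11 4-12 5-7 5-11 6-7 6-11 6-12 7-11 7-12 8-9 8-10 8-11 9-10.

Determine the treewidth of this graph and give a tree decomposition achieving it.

Every bag has size at most 5, so the width is 5 − 1 = 4 and tw(G) ≤ 4. For the lower bound, the 5 vertices {2, 4, 8, 9, 10} are pairwise adjacent, and any tree decomposition puts a clique entirely inside one bag — forcing width ≥ 4. Therefore the treewidth is 4.

Treewidth 4.
Bags: B1 = {2, 3, 4, 8, 11}  B2 = {2, 3, 4, 7, 11}  B3 = {2, 3, 4, 8, 10}  B4 = {2, 4, 8, 9, 10}  B5 = {3, 4, 6, 7, 11}  B6 = {1, 3, 4, 6, 7}  B7 = {3, 4, 6, 7, 12}  B8 = {3, 4, 5, 7, 11}
Tree: B1–B2, B1–B3, B3–B4, B2–B5, B5–B6, B5–B7, B5–B8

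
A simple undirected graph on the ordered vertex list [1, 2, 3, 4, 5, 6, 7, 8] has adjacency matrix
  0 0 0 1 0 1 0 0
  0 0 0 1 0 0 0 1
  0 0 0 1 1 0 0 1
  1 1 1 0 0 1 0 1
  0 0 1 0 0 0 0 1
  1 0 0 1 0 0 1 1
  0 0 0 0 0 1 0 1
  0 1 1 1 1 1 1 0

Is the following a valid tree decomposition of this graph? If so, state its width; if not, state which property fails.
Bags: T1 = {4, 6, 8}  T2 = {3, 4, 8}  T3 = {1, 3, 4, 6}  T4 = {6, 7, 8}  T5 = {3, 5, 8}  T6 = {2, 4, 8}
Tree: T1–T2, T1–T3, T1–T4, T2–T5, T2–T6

A tree decomposition must satisfy three properties: every vertex lies in some bag; for every edge, both endpoints lie together in some bag; and for every vertex, the bags containing it form a connected subtree. Here bags containing vertex 3 are not connected in the tree, so the decomposition is invalid.

No — bags containing vertex 3 are not connected in the tree.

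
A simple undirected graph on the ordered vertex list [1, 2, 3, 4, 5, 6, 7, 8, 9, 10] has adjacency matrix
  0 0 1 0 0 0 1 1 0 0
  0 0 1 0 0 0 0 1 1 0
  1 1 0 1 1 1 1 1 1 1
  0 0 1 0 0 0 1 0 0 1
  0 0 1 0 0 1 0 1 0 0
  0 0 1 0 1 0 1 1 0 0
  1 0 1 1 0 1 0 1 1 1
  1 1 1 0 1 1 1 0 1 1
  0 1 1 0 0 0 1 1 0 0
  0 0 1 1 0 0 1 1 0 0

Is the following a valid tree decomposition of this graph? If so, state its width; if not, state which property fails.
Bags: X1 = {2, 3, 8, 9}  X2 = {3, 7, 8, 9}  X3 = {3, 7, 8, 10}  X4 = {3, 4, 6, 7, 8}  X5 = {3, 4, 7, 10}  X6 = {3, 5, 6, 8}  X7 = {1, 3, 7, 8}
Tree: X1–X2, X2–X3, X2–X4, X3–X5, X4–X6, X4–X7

No — bags containing vertex 4 are not connected in the tree.

A tree decomposition must satisfy three properties: every vertex lies in some bag; for every edge, both endpoints lie together in some bag; and for every vertex, the bags containing it form a connected subtree. Here bags containing vertex 4 are not connected in the tree, so the decomposition is invalid.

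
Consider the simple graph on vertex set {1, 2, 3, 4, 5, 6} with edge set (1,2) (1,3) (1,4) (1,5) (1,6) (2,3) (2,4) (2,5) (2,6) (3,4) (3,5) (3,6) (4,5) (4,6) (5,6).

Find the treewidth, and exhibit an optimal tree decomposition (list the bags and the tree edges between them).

Treewidth 5.
Bags: B1 = {1, 2, 3, 4, 5, 6}
Tree: (single bag)

With just one bag of size 6, the width is 6 − 1 = 5, so tw(G) ≤ 5. Conversely, {1, 2, 3, 4, 5, 6} is a clique of size 6, and the vertices of any clique must share a bag in every tree decomposition; so some bag has ≥ 6 vertices and tw(G) ≥ 5. Therefore the treewidth is 5.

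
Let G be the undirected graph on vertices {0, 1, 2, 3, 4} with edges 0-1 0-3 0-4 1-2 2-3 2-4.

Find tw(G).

A width-2 tree decomposition is:
Bags: B1 = {0, 2, 3}  B2 = {0, 2, 4}  B3 = {0, 1, 2}
Tree: B1–B2, B2–B3
Every bag has size at most 3, so the width is 3 − 1 = 2 and tw(G) ≤ 2. For the lower bound, G contains the cycle 3–0–4–2–3, so G is not a forest; only forests have treewidth ≤ 1, hence tw(G) ≥ 2. The upper and lower bounds meet at 2, so that is the treewidth.

2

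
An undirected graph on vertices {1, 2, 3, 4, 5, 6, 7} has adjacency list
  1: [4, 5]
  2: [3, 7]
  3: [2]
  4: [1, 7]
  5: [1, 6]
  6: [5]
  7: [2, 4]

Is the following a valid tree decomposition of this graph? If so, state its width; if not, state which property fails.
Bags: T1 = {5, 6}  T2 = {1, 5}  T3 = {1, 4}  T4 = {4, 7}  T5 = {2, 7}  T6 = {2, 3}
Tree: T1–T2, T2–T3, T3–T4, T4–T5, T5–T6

Checking the three conditions: (i) the bags cover all of {1, 2, 3, 4, 5, 6, 7}; (ii) for each edge, some bag contains both endpoints; (iii) the bags containing any fixed vertex form a subtree. All hold, so the decomposition is valid with width 2 − 1 = 1.

Yes; width 1.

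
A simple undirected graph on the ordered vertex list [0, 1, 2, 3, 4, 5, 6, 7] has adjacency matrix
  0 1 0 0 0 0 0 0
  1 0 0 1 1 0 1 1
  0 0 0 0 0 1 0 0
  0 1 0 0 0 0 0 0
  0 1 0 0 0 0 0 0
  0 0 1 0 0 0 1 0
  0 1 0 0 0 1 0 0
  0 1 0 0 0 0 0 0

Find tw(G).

A width-1 tree decomposition is:
Bags: B1 = {1, 6}  B2 = {5, 6}  B3 = {2, 5}  B4 = {0, 1}  B5 = {1, 3}  B6 = {1, 7}  B7 = {1, 4}
Tree: B1–B2, B2–B3, B1–B4, B4–B5, B5–B6, B1–B7
Each bag holds 2 vertices, so the decomposition has width 1, which upper-bounds the treewidth. G has an edge, so its treewidth is at least 1. Hence tw(G) = 1 exactly.

1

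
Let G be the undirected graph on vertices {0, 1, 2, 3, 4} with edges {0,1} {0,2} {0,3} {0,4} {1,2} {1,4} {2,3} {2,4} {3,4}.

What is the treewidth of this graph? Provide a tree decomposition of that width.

The largest bag has 4 vertices, giving width 3; this decomposition certifies tw(G) ≤ 3. Conversely, {0, 1, 2, 4} is a clique of size 4, and the vertices of any clique must share a bag in every tree decomposition; so some bag has ≥ 4 vertices and tw(G) ≥ 3. Combining the bounds, tw(G) = 3.

Treewidth 3.
Bags: B1 = {0, 1, 2, 4}  B2 = {0, 2, 3, 4}
Tree: B1–B2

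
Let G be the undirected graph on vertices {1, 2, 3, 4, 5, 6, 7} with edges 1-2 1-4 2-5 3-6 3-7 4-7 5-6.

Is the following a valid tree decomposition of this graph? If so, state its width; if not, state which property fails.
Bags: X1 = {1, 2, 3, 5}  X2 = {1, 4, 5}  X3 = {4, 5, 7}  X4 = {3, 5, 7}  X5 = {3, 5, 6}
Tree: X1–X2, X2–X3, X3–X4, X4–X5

No — bags containing vertex 3 are not connected in the tree.

A tree decomposition must satisfy three properties: every vertex lies in some bag; for every edge, both endpoints lie together in some bag; and for every vertex, the bags containing it form a connected subtree. Here bags containing vertex 3 are not connected in the tree, so the decomposition is invalid.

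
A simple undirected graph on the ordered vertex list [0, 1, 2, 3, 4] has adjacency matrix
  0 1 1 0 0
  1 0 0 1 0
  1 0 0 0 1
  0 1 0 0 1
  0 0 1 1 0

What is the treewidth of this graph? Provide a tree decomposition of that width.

Treewidth 2.
Bags: B1 = {0, 1, 2}  B2 = {1, 2, 4}  B3 = {1, 3, 4}
Tree: B1–B2, B2–B3

The largest bag has 3 vertices, giving width 2; this decomposition certifies tw(G) ≤ 2. Since 1–0–2–4–3–1 is a cycle in G, G is not acyclic. Forests are exactly the graphs of treewidth ≤ 1, so tw(G) ≥ 2. Combining the bounds, tw(G) = 2.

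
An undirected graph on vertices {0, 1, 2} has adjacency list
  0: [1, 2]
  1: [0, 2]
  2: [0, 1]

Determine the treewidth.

2

A width-2 tree decomposition is:
Bags: B1 = {0, 1, 2}
Tree: (single bag)
A single bag containing all 3 vertices is trivially a valid decomposition of width 2. For the lower bound, the 3 vertices {0, 1, 2} are pairwise adjacent, and any tree decomposition puts a clique entirely inside one bag — forcing width ≥ 2. The upper and lower bounds meet at 2, so that is the treewidth.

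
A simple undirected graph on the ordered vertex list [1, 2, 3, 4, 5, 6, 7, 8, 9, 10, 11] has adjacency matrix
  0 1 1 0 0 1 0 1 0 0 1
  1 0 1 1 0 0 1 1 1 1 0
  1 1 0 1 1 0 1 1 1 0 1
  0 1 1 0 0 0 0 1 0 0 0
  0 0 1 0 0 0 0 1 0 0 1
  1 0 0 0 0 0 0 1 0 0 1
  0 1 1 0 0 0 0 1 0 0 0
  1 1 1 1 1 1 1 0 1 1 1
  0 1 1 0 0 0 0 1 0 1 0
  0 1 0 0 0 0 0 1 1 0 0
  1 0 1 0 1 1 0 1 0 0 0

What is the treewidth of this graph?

A width-3 tree decomposition is:
Bags: B1 = {2, 8, 9, 10}  B2 = {2, 3, 8, 9}  B3 = {1, 2, 3, 8}  B4 = {2, 3, 4, 8}  B5 = {1, 3, 8, 11}  B6 = {1, 6, 8, 11}  B7 = {2, 3, 7, 8}  B8 = {3, 5, 8, 11}
Tree: B1–B2, B2–B3, B2–B4, B3–B5, B5–B6, B3–B7, B5–B8
Every bag has size at most 4, so the width is 4 − 1 = 3 and tw(G) ≤ 3. For the lower bound, the 4 vertices {2, 8, 9, 10} are pairwise adjacent, and any tree decomposition puts a clique entirely inside one bag — forcing width ≥ 3. Hence tw(G) = 3 exactly.

3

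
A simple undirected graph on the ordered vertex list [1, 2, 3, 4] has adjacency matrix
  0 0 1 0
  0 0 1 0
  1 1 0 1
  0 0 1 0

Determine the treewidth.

A width-1 tree decomposition is:
Bags: B1 = {2, 3}  B2 = {3, 4}  B3 = {1, 3}
Tree: B1–B2, B2–B3
Every bag has size at most 2, so the width is 2 − 1 = 1 and tw(G) ≤ 1. Since G has at least one edge (e.g. 2–3), it is not an edgeless graph, so tw(G) ≥ 1. The upper and lower bounds meet at 1, so that is the treewidth.

1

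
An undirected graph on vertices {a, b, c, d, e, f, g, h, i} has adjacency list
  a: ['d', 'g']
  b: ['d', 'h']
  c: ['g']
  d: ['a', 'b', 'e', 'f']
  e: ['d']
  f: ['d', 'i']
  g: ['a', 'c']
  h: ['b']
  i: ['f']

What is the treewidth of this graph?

1

A width-1 tree decomposition is:
Bags: B1 = {b, d}  B2 = {d, f}  B3 = {d, e}  B4 = {a, d}  B5 = {f, i}  B6 = {b, h}  B7 = {a, g}  B8 = {c, g}
Tree: B1–B2, B1–B3, B2–B4, B2–B5, B1–B6, B4–B7, B7–B8
Each bag holds 2 vertices, so the decomposition has width 1, which upper-bounds the treewidth. Since G has at least one edge (e.g. b–d), it is not an edgeless graph, so tw(G) ≥ 1. Hence tw(G) = 1 exactly.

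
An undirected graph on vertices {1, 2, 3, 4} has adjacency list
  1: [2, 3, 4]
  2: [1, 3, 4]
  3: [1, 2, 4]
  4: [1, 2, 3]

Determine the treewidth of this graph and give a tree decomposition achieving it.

Treewidth 3.
One optimal decomposition is:
Bags: B1 = {1, 2, 3, 4}
Tree: (single bag)

A single bag containing all 4 vertices is trivially a valid decomposition of width 3. On the other hand G contains the 4-clique {1, 2, 3, 4}. A clique must lie in a single bag of any decomposition, so no decomposition can have width below 3. Combining the bounds, tw(G) = 3.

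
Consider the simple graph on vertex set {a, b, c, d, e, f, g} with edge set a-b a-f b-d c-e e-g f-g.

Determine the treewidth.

A width-1 tree decomposition is:
Bags: B1 = {b, d}  B2 = {a, b}  B3 = {a, f}  B4 = {f, g}  B5 = {e, g}  B6 = {c, e}
Tree: B1–B2, B2–B3, B3–B4, B4–B5, B5–B6
Every bag has size at most 2, so the width is 2 − 1 = 1 and tw(G) ≤ 1. G has an edge, so its treewidth is at least 1. Hence tw(G) = 1 exactly.

1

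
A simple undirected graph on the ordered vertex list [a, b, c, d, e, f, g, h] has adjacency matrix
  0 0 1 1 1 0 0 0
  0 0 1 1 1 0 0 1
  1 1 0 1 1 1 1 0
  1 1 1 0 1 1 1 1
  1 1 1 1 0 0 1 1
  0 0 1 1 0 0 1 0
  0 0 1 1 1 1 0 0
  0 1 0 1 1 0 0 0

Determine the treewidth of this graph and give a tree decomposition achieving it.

Every bag has size at most 4, so the width is 4 − 1 = 3 and tw(G) ≤ 3. On the other hand G contains the 4-clique {b, d, e, h}. A clique must lie in a single bag of any decomposition, so no decomposition can have width below 3. The upper and lower bounds meet at 3, so that is the treewidth.

Treewidth 3.
Bags: B1 = {c, d, e, g}  B2 = {c, d, f, g}  B3 = {b, c, d, e}  B4 = {a, c, d, e}  B5 = {b, d, e, h}
Tree: B1–B2, B1–B3, B1–B4, B3–B5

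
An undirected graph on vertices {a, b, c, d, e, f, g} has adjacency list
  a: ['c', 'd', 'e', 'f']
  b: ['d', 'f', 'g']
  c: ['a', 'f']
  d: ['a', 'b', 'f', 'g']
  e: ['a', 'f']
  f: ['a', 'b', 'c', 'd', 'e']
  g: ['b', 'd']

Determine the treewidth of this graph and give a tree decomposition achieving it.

The largest bag has 3 vertices, giving width 2; this decomposition certifies tw(G) ≤ 2. Conversely, {b, d, g} is a clique of size 3, and the vertices of any clique must share a bag in every tree decomposition; so some bag has ≥ 3 vertices and tw(G) ≥ 2. Combining the bounds, tw(G) = 2.

Treewidth 2.
One such decomposition:
Bags: B1 = {b, d, f}  B2 = {a, d, f}  B3 = {b, d, g}  B4 = {a, e, f}  B5 = {a, c, f}
Tree: B1–B2, B1–B3, B2–B4, B2–B5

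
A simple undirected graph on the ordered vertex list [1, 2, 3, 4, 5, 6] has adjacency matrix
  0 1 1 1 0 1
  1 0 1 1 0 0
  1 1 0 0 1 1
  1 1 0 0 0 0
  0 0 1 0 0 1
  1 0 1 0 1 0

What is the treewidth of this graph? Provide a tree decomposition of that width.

Each bag holds 3 vertices, so the decomposition has width 2, which upper-bounds the treewidth. On the other hand G contains the 3-clique {1, 2, 3}. A clique must lie in a single bag of any decomposition, so no decomposition can have width below 2. The upper and lower bounds meet at 2, so that is the treewidth.

Treewidth 2.
One such decomposition:
Bags: B1 = {1, 3, 6}  B2 = {3, 5, 6}  B3 = {1, 2, 3}  B4 = {1, 2, 4}
Tree: B1–B2, B1–B3, B3–B4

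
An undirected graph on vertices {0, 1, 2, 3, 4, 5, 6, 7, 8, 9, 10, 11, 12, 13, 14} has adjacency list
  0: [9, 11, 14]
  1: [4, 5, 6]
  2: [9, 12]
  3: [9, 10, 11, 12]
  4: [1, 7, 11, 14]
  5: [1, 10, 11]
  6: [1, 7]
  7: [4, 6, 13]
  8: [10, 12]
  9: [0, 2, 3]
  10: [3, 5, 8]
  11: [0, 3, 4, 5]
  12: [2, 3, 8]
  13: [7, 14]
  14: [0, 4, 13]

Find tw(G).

A width-3 tree decomposition is:
Bags: B1 = {2, 8, 9, 12}  B2 = {3, 8, 9, 12}  B3 = {3, 8, 9, 10}  B4 = {0, 3, 9, 10}  B5 = {0, 3, 10, 11}  B6 = {0, 5, 10, 11}  B7 = {0, 5, 11, 14}  B8 = {4, 5, 11, 14}  B9 = {1, 4, 5, 14}  B10 = {1, 4, 13, 14}  B11 = {1, 4, 7, 13}  B12 = {1, 6, 7, 13}
Tree: B1–B2, B2–B3, B3–B4, B4–B5, B5–B6, B6–B7, B7–B8, B8–B9, B9–B10, B10–B11, B11–B12
Every bag has size at most 4, so the width is 4 − 1 = 3 and tw(G) ≤ 3. For the lower bound: the 4 vertex sets {2,8,12}, {9}, {3}, {0,5,10,11} are disjoint, each induces a connected subgraph, and every pair is joined by at least one edge of G. Contracting each set to a single vertex therefore yields K_{4} as a minor, and since treewidth is minor-monotone, tw(G) ≥ tw(K_{4}) = 3. Hence tw(G) = 3 exactly.

3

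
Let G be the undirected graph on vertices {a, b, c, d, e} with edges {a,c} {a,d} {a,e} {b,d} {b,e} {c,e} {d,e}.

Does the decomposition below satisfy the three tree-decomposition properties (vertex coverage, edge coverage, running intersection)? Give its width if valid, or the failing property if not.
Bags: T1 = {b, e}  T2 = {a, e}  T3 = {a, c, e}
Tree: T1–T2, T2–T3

No — vertex d appears in no bag.

A tree decomposition must satisfy three properties: every vertex lies in some bag; for every edge, both endpoints lie together in some bag; and for every vertex, the bags containing it form a connected subtree. Here vertex d appears in no bag, so the decomposition is invalid.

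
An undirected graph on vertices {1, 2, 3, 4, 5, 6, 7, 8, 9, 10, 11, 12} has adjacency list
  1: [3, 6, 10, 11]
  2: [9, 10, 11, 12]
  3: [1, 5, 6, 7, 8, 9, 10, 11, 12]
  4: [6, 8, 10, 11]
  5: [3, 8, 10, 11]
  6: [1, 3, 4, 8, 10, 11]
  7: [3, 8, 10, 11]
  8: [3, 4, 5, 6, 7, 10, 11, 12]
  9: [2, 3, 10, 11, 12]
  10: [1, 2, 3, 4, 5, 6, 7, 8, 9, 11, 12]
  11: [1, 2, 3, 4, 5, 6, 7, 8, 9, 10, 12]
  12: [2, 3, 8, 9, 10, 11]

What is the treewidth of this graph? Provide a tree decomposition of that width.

Every bag has size at most 5, so the width is 5 − 1 = 4 and tw(G) ≤ 4. For the lower bound, the 5 vertices {2, 9, 10, 11, 12} are pairwise adjacent, and any tree decomposition puts a clique entirely inside one bag — forcing width ≥ 4. Combining the bounds, tw(G) = 4.

Treewidth 4.
One optimal decomposition is:
Bags: B1 = {3, 8, 10, 11, 12}  B2 = {3, 9, 10, 11, 12}  B3 = {2, 9, 10, 11, 12}  B4 = {3, 5, 8, 10, 11}  B5 = {3, 6, 8, 10, 11}  B6 = {1, 3, 6, 10, 11}  B7 = {3, 7, 8, 10, 11}  B8 = {4, 6, 8, 10, 11}
Tree: B1–B2, B2–B3, B1–B4, B1–B5, B5–B6, B5–B7, B5–B8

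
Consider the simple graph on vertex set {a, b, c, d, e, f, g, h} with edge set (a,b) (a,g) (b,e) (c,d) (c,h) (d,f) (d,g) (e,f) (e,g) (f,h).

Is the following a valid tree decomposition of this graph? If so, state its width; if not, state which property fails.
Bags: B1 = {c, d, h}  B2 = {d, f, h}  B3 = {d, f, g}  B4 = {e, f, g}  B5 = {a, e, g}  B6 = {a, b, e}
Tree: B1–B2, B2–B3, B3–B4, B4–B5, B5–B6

Vertex coverage: the bags together contain {a, b, c, d, e, f, g, h}, the full vertex set. Edge coverage: each edge of G has both endpoints in at least one bag. Running intersection: for every vertex, the bags containing it form a connected subtree. All three properties hold, so this is a valid tree decomposition of width max|bag| − 1 = 2, and hence tw(G) ≤ 2.

Yes; width 2.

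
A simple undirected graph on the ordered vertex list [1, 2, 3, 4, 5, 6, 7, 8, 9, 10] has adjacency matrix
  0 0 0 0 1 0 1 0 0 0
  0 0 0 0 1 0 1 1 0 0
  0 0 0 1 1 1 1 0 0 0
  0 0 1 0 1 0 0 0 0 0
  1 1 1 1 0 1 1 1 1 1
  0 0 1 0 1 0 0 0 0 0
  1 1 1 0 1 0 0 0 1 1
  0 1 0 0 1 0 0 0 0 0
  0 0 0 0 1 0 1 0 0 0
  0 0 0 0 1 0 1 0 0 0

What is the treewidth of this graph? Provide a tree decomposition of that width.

The largest bag has 3 vertices, giving width 2; this decomposition certifies tw(G) ≤ 2. On the other hand G contains the 3-clique {2, 5, 8}. A clique must lie in a single bag of any decomposition, so no decomposition can have width below 2. Therefore the treewidth is 2.

Treewidth 2.
Bags: B1 = {5, 7, 10}  B2 = {2, 5, 7}  B3 = {3, 5, 7}  B4 = {2, 5, 8}  B5 = {3, 4, 5}  B6 = {1, 5, 7}  B7 = {5, 7, 9}  B8 = {3, 5, 6}
Tree: B1–B2, B1–B3, B2–B4, B3–B5, B1–B6, B2–B7, B5–B8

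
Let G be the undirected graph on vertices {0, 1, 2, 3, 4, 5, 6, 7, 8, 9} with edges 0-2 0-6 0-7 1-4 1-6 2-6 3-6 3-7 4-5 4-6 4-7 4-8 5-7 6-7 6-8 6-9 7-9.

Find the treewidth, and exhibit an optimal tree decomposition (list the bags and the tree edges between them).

Treewidth 2.
One optimal decomposition is:
Bags: B1 = {4, 6, 7}  B2 = {4, 6, 8}  B3 = {4, 5, 7}  B4 = {0, 6, 7}  B5 = {3, 6, 7}  B6 = {1, 4, 6}  B7 = {6, 7, 9}  B8 = {0, 2, 6}
Tree: B1–B2, B1–B3, B1–B4, B4–B5, B2–B6, B4–B7, B4–B8

Each bag holds 3 vertices, so the decomposition has width 2, which upper-bounds the treewidth. For the lower bound, the 3 vertices {4, 5, 7} are pairwise adjacent, and any tree decomposition puts a clique entirely inside one bag — forcing width ≥ 2. Combining the bounds, tw(G) = 2.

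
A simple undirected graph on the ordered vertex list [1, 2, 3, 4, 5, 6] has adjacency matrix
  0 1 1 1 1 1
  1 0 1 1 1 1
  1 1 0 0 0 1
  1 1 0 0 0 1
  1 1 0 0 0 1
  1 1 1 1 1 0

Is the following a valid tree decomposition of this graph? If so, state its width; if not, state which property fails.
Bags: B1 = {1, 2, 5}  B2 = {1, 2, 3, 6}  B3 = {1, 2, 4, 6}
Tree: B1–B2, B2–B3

No — edge (6,5) lies in no bag.

A tree decomposition must satisfy three properties: every vertex lies in some bag; for every edge, both endpoints lie together in some bag; and for every vertex, the bags containing it form a connected subtree. Here edge (6,5) lies in no bag, so the decomposition is invalid.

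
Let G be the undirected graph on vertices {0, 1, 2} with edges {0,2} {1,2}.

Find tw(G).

A width-1 tree decomposition is:
Bags: B1 = {0, 2}  B2 = {1, 2}
Tree: B1–B2
Each bag holds 2 vertices, so the decomposition has width 1, which upper-bounds the treewidth. Since G has at least one edge (e.g. 0–2), it is not an edgeless graph, so tw(G) ≥ 1. Hence tw(G) = 1 exactly.

1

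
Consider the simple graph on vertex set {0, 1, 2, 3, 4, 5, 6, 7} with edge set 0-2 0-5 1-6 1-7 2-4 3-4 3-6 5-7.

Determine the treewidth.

2

A width-2 tree decomposition is:
Bags: B1 = {2, 3, 4}  B2 = {2, 3, 6}  B3 = {1, 2, 6}  B4 = {1, 2, 7}  B5 = {2, 5, 7}  B6 = {0, 2, 5}
Tree: B1–B2, B2–B3, B3–B4, B4–B5, B5–B6
Every bag has size at most 3, so the width is 3 − 1 = 2 and tw(G) ≤ 2. For the lower bound, G contains the cycle 2–4–3–6–1–7–5–0–2, so G is not a forest; only forests have treewidth ≤ 1, hence tw(G) ≥ 2. The upper and lower bounds meet at 2, so that is the treewidth.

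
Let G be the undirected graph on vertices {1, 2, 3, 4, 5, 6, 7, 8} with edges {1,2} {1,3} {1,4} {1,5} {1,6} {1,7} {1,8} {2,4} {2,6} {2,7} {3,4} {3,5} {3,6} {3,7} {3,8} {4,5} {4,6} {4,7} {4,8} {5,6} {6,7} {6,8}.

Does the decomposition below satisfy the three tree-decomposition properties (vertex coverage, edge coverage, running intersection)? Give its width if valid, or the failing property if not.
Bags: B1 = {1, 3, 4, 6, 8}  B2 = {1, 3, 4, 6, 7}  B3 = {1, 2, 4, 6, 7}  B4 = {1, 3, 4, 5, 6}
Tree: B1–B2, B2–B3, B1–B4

Checking the three conditions: (i) the bags cover all of {1, 2, 3, 4, 5, 6, 7, 8}; (ii) for each edge, some bag contains both endpoints; (iii) the bags containing any fixed vertex form a subtree. All hold, so the decomposition is valid with width 5 − 1 = 4.

Yes; width 4.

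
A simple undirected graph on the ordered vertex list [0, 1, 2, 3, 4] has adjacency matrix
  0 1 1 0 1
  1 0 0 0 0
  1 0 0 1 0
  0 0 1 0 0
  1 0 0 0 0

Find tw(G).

1

A width-1 tree decomposition is:
Bags: B1 = {0, 2}  B2 = {0, 1}  B3 = {0, 4}  B4 = {2, 3}
Tree: B1–B2, B1–B3, B1–B4
Each bag holds 2 vertices, so the decomposition has width 1, which upper-bounds the treewidth. Since G has at least one edge (e.g. 2–0), it is not an edgeless graph, so tw(G) ≥ 1. Hence tw(G) = 1 exactly.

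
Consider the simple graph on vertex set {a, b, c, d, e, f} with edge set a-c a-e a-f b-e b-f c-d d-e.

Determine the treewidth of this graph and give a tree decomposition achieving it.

Treewidth 2.
Bags: B1 = {c, d, e}  B2 = {a, c, e}  B3 = {a, b, e}  B4 = {a, b, f}
Tree: B1–B2, B2–B3, B3–B4

The largest bag has 3 vertices, giving width 2; this decomposition certifies tw(G) ≤ 2. For the lower bound, G contains the cycle d–c–a–e–d, so G is not a forest; only forests have treewidth ≤ 1, hence tw(G) ≥ 2. Therefore the treewidth is 2.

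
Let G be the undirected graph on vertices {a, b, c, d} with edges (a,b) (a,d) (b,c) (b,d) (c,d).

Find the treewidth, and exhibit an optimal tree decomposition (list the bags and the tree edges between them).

Treewidth 2.
Bags: B1 = {b, c, d}  B2 = {a, b, d}
Tree: B1–B2

Each bag holds 3 vertices, so the decomposition has width 2, which upper-bounds the treewidth. For the lower bound, the 3 vertices {b, c, d} are pairwise adjacent, and any tree decomposition puts a clique entirely inside one bag — forcing width ≥ 2. Hence tw(G) = 2 exactly.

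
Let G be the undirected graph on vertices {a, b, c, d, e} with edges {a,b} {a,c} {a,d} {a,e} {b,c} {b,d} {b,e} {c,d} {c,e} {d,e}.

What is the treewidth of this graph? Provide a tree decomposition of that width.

A single bag containing all 5 vertices is trivially a valid decomposition of width 4. On the other hand G contains the 5-clique {a, b, c, d, e}. A clique must lie in a single bag of any decomposition, so no decomposition can have width below 4. Combining the bounds, tw(G) = 4.

Treewidth 4.
Bags: B1 = {a, b, c, d, e}
Tree: (single bag)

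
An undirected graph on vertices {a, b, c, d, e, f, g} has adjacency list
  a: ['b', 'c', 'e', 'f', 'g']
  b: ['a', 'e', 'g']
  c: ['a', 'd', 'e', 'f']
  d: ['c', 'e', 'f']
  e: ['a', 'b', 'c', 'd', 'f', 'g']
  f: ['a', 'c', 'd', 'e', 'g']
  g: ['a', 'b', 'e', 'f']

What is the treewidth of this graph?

A width-3 tree decomposition is:
Bags: B1 = {a, c, e, f}  B2 = {a, e, f, g}  B3 = {c, d, e, f}  B4 = {a, b, e, g}
Tree: B1–B2, B1–B3, B2–B4
The largest bag has 4 vertices, giving width 3; this decomposition certifies tw(G) ≤ 3. On the other hand G contains the 4-clique {a, e, f, g}. A clique must lie in a single bag of any decomposition, so no decomposition can have width below 3. Combining the bounds, tw(G) = 3.

3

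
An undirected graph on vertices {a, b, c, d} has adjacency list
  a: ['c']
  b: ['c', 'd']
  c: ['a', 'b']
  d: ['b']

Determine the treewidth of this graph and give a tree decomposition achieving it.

Every bag has size at most 2, so the width is 2 − 1 = 1 and tw(G) ≤ 1. G has an edge, so its treewidth is at least 1. Therefore the treewidth is 1.

Treewidth 1.
One such decomposition:
Bags: B1 = {a, c}  B2 = {b, c}  B3 = {b, d}
Tree: B1–B2, B2–B3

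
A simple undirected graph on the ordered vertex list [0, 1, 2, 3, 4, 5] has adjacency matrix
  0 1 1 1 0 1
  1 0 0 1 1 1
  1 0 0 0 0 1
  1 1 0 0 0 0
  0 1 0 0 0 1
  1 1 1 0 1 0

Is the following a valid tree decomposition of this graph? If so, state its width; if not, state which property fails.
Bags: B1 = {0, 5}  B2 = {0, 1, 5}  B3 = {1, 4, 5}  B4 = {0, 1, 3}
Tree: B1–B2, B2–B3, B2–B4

No — vertex 2 appears in no bag.

A tree decomposition must satisfy three properties: every vertex lies in some bag; for every edge, both endpoints lie together in some bag; and for every vertex, the bags containing it form a connected subtree. Here vertex 2 appears in no bag, so the decomposition is invalid.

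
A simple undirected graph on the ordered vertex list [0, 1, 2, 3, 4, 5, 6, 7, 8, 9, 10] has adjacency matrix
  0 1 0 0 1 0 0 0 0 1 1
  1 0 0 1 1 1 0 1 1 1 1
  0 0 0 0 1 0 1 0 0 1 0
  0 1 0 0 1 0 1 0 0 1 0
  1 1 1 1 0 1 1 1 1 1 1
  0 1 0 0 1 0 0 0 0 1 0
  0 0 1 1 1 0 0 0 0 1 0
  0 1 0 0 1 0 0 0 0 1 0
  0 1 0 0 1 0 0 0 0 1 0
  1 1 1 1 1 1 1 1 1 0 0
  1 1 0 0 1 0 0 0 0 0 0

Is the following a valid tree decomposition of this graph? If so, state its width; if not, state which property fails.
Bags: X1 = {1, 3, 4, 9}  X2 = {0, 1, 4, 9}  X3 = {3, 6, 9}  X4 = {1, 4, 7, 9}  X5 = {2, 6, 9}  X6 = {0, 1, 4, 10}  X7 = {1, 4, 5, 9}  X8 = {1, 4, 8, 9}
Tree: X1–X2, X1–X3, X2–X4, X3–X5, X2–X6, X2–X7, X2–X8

No — edge (4,6) lies in no bag.

A tree decomposition must satisfy three properties: every vertex lies in some bag; for every edge, both endpoints lie together in some bag; and for every vertex, the bags containing it form a connected subtree. Here edge (4,6) lies in no bag, so the decomposition is invalid.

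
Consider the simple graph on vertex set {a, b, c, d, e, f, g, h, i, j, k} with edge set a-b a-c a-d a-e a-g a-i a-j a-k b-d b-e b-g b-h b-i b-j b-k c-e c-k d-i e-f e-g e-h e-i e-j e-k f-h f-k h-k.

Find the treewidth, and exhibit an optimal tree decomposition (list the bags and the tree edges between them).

Treewidth 3.
One optimal decomposition is:
Bags: B1 = {a, b, e, g}  B2 = {a, b, e, i}  B3 = {a, b, e, j}  B4 = {a, b, e, k}  B5 = {b, e, h, k}  B6 = {a, c, e, k}  B7 = {e, f, h, k}  B8 = {a, b, d, i}
Tree: B1–B2, B1–B3, B1–B4, B4–B5, B4–B6, B5–B7, B2–B8

The largest bag has 4 vertices, giving width 3; this decomposition certifies tw(G) ≤ 3. Conversely, {a, b, d, i} is a clique of size 4, and the vertices of any clique must share a bag in every tree decomposition; so some bag has ≥ 4 vertices and tw(G) ≥ 3. The upper and lower bounds meet at 3, so that is the treewidth.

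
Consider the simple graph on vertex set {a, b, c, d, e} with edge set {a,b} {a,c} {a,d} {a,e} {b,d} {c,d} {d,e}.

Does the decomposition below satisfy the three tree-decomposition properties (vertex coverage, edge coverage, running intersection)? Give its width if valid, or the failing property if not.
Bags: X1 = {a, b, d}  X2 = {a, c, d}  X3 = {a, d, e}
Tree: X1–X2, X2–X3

Yes; width 2.

Checking the three conditions: (i) the bags cover all of {a, b, c, d, e}; (ii) for each edge, some bag contains both endpoints; (iii) the bags containing any fixed vertex form a subtree. All hold, so the decomposition is valid with width 3 − 1 = 2.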